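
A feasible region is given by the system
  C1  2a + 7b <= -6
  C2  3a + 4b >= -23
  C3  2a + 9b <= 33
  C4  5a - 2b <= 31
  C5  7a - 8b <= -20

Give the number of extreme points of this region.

3

Pairwise boundary intersections that survive every other constraint:
  (-137/13, 28/13)
  (-188/65, -2/65)
  (-66/13, -101/52)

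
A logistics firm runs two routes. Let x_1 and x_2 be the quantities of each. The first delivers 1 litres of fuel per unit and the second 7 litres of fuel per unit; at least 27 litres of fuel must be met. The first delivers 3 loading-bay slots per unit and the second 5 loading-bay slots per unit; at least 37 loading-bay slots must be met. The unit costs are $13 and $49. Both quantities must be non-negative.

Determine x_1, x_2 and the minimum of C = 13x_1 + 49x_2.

Corner points and C = 13x_1 + 49x_2:
  (0, 37/5) → C = 1813/5
  (27, 0) → C = 351
  (31/4, 11/4) → C = 471/2
The feasible region is unbounded (it extends along (0, 1), (1, 0)), but C strictly increases along every unbounded feasible direction, so there is no improving ray and the minimum is attained at a vertex.

x_1 = 31/4, x_2 = 11/4, minimum C = 471/2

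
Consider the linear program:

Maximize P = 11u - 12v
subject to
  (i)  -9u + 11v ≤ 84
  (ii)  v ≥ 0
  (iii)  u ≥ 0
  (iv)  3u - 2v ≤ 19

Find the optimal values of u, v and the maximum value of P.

u = 19/3, v = 0, maximum P = 209/3

Extreme points and P = 11u - 12v:
  (0, 84/11) → P = -1008/11
  (377/15, 141/5) → P = -929/15
  (0, 0) → P = 0
  (19/3, 0) → P = 209/3

At the optimal vertex, v = 0 and 3u - 2v = 19.
Solving simultaneously gives u = 19/3, v = 0.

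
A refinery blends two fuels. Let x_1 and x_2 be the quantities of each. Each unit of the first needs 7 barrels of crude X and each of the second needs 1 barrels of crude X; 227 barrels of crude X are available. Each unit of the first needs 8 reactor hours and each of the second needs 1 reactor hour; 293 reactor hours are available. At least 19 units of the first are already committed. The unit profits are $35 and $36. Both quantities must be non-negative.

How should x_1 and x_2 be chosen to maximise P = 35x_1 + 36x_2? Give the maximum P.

x_1 = 19, x_2 = 94, maximum P = 4049

Extreme points and P = 35x_1 + 36x_2:
  (227/7, 0) → P = 1135
  (19, 0) → P = 665
  (19, 94) → P = 4049

The optimum lies where 7x_1 + x_2 = 227 and x_1 = 19.
Solving simultaneously gives x_1 = 19, x_2 = 94.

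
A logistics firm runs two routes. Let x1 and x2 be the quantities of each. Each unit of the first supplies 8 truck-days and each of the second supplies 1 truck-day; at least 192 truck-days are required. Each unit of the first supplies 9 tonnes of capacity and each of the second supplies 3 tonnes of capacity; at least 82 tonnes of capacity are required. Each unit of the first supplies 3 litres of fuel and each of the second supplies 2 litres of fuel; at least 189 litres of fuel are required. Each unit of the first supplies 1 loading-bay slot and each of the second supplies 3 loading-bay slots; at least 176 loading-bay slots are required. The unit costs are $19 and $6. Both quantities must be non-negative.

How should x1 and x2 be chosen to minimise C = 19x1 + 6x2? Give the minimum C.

The feasible region is unbounded (it extends along (0, 1), (1, 0)), but C strictly increases along every unbounded feasible direction, so there is no improving ray and the minimum is attained at a vertex.

x1 = 15, x2 = 72, minimum C = 717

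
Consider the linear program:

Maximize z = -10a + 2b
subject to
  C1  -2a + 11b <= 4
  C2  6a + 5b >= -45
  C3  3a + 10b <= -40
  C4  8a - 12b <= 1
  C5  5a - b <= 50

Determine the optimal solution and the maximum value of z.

Feasible corners and z = -10a + 2b:
  (-50/9, -7/3) → z = 458/9
  (-535/112, -183/56) → z = 2309/56
  (-235/58, -323/116) → z = 2027/58

The binding constraints are 6a + 5b = -45 and 3a + 10b = -40.
Solving simultaneously gives a = -50/9, b = -7/3.

a = -50/9, b = -7/3, maximum z = 458/9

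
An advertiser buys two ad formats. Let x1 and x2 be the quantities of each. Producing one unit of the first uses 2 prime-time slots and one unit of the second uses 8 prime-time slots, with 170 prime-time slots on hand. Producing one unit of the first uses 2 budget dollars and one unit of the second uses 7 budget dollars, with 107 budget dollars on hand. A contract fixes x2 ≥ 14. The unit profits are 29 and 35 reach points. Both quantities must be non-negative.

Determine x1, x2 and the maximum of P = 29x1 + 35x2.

Corner points and P = 29x1 + 35x2:
  (0, 107/7) → P = 535
  (0, 14) → P = 490
  (9/2, 14) → P = 1241/2

The binding constraints are 2x1 + 7x2 = 107 and x2 = 14.
Solving simultaneously gives x1 = 9/2, x2 = 14.

x1 = 9/2, x2 = 14, maximum P = 1241/2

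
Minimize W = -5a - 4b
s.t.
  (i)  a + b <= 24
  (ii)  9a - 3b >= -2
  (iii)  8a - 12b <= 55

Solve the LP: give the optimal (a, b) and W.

Feasible corners and W = -5a - 4b:
  (35/6, 109/6) → W = -611/6
  (343/20, 137/20) → W = -2263/20
  (-9/4, -73/12) → W = 427/12

At the optimal vertex, a + b = 24 and 8a - 12b = 55.
Solving simultaneously gives a = 343/20, b = 137/20.

a = 343/20, b = 137/20, minimum W = -2263/20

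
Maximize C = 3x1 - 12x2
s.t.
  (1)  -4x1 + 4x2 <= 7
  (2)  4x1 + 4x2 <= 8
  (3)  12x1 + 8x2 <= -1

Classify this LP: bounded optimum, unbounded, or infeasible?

From the feasible point (-3/4, 1), moving in the direction (8, -12) keeps every constraint satisfied while C increases without bound.

unbounded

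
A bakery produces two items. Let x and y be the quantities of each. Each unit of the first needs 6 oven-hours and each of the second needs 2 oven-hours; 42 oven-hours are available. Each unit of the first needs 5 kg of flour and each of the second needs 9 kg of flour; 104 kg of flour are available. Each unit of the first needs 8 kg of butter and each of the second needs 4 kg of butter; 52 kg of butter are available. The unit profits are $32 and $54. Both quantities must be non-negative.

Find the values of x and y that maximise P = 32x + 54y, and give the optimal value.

x = 1, y = 11, maximum P = 626

Vertices and P = 32x + 54y:
  (0, 0) → P = 0
  (0, 104/9) → P = 624
  (13/2, 0) → P = 208
  (1, 11) → P = 626

The binding constraints are 5x + 9y = 104 and 8x + 4y = 52.
Solving simultaneously gives x = 1, y = 11.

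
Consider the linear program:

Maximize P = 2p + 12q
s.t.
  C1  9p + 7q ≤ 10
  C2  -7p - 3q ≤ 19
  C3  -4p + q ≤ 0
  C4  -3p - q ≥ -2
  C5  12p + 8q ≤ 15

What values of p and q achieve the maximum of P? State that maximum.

p = 10/37, q = 40/37, maximum P = 500/37

Feasible corners and P = 2p + 12q:
  (10/37, 40/37) → P = 500/37
  (1/3, 1) → P = 38/3
  (-1, -4) → P = -50
  (25/2, -71/2) → P = -401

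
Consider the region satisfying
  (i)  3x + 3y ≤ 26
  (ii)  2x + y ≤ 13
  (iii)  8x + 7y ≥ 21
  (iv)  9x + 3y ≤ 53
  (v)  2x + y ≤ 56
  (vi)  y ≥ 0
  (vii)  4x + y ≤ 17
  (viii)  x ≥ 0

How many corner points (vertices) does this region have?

Pairwise boundary intersections that survive every other constraint:
  (25/9, 53/9)
  (0, 26/3)
  (21/8, 0)
  (0, 3)
  (17/4, 0)

5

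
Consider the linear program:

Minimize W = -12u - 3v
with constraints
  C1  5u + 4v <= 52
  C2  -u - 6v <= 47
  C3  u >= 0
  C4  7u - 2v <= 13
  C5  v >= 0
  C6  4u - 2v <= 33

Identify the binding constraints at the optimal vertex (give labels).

C1 and C4

Extreme points and W = -12u - 3v:
  (0, 13) → W = -39
  (78/19, 299/38) → W = -2769/38
  (0, 0) → W = 0
  (13/7, 0) → W = -156/7

The minimum is at (78/19, 299/38). Substituting into each constraint, equality holds for C1 and C4; the remaining constraints have slack.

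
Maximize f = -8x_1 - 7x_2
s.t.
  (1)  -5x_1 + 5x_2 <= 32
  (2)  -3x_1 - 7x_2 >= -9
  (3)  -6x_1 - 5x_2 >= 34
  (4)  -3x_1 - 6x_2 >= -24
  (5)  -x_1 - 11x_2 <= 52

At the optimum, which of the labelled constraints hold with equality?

(1) and (5)

Extreme points and f = -8x_1 - 7x_2:
  (-6, 2/5) → f = 226/5
  (-51/5, -19/5) → f = 541/5
  (-114/61, -278/61) → f = 2858/61

The maximum is at (-51/5, -19/5). Substituting into each constraint, equality holds for (1) and (5); the remaining constraints have slack.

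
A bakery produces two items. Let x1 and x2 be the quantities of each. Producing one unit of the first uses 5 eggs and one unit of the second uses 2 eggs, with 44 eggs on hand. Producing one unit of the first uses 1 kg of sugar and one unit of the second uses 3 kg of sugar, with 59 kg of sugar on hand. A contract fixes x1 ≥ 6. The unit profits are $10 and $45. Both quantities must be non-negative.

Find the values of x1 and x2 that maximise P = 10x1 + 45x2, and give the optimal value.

Feasible corners and P = 10x1 + 45x2:
  (44/5, 0) → P = 88
  (6, 0) → P = 60
  (6, 7) → P = 375

The optimum lies where 5x1 + 2x2 = 44 and x1 = 6.
Solving simultaneously gives x1 = 6, x2 = 7.

x1 = 6, x2 = 7, maximum P = 375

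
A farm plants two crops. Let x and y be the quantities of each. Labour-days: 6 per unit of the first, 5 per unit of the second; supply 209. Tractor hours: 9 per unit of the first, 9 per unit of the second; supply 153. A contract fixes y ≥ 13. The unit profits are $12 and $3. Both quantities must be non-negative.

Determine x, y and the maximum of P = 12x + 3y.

x = 4, y = 13, maximum P = 87

Corner points and P = 12x + 3y:
  (0, 17) → P = 51
  (0, 13) → P = 39
  (4, 13) → P = 87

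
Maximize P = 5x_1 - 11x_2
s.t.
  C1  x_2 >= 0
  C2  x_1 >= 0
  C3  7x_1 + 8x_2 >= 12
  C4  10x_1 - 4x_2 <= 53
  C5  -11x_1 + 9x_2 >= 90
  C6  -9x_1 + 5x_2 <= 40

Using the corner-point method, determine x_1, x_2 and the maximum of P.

Feasible corners and P = 5x_1 - 11x_2:
  (837/46, 1483/46) → P = -6064/23
  (425/14, 877/14) → P = -3761/7
  (45/13, 185/13) → P = -1810/13

The optimum lies where -11x_1 + 9x_2 = 90 and -9x_1 + 5x_2 = 40.
Solving simultaneously gives x_1 = 45/13, x_2 = 185/13.

x_1 = 45/13, x_2 = 185/13, maximum P = -1810/13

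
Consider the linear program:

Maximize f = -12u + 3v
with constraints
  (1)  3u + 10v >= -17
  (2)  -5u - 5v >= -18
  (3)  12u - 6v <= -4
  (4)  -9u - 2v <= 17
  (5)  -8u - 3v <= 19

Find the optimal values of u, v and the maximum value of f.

At the optimal vertex, -5u - 5v = -18 and -9u - 2v = 17.
Solving simultaneously gives u = -121/35, v = 247/35.

u = -121/35, v = 247/35, maximum f = 2193/35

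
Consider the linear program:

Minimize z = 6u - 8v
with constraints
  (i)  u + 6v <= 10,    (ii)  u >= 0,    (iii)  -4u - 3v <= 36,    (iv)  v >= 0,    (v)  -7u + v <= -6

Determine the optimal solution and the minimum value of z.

The binding constraints are u + 6v = 10 and -7u + v = -6.
Solving simultaneously gives u = 46/43, v = 64/43.

u = 46/43, v = 64/43, minimum z = -236/43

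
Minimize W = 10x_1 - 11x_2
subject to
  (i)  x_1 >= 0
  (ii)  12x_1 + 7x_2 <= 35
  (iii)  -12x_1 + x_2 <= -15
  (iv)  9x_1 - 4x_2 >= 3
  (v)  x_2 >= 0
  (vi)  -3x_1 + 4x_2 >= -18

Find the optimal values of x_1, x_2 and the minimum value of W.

Corner points and W = 10x_1 - 11x_2:
  (35/24, 5/2) → W = -155/12
  (35/12, 0) → W = 175/6
  (5/4, 0) → W = 25/2

At the optimal vertex, 12x_1 + 7x_2 = 35 and -12x_1 + x_2 = -15.
Solving simultaneously gives x_1 = 35/24, x_2 = 5/2.

x_1 = 35/24, x_2 = 5/2, minimum W = -155/12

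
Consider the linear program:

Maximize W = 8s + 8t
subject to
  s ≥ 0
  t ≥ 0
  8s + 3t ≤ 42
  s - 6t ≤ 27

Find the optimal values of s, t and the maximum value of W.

s = 0, t = 14, maximum W = 112

Feasible corners and W = 8s + 8t:
  (0, 0) → W = 0
  (0, 14) → W = 112
  (21/4, 0) → W = 42

The optimum lies where s = 0 and 8s + 3t = 42.
Solving simultaneously gives s = 0, t = 14.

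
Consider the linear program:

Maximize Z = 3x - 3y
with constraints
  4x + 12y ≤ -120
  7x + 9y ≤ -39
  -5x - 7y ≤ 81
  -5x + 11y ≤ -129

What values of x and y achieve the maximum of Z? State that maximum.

x = 114, y = -93, maximum Z = 621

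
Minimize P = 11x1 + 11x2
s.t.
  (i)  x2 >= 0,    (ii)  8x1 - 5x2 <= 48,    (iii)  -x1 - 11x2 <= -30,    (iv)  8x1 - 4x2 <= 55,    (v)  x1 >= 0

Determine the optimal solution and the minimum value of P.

Vertices and P = 11x1 + 11x2:
  (226/31, 64/31) → P = 3190/31
  (83/8, 7) → P = 1529/8
  (0, 30/11) → P = 30
The feasible region is unbounded (it extends along (0, 1), (1, 2)), but P strictly increases along every unbounded feasible direction, so there is no improving ray and the minimum is attained at a vertex.

x1 = 0, x2 = 30/11, minimum P = 30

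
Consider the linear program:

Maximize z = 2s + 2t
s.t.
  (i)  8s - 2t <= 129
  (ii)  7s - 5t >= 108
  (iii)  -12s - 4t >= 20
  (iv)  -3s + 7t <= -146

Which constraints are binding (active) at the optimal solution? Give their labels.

(iii) and (iv)

Extreme points and z = 2s + 2t:
  (17/2, -61/2) → z = -44
  (13/17, -349/17) → z = -672/17
  (37/8, -151/8) → z = -57/2
The feasible region is unbounded (it extends along (-5, -7), (-1, -4)), but z strictly decreases along every unbounded feasible direction, so there is no improving ray and the maximum is attained at a vertex.

The maximum is at (37/8, -151/8). Substituting into each constraint, equality holds for (iii) and (iv); the remaining constraints have slack.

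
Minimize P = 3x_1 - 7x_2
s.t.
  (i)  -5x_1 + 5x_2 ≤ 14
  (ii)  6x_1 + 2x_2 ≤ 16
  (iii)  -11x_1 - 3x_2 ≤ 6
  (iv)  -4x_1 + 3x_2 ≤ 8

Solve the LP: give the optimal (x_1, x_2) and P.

x_1 = 13/10, x_2 = 41/10, minimum P = -124/5

Feasible corners and P = 3x_1 - 7x_2:
  (13/10, 41/10) → P = -124/5
  (2/5, 16/5) → P = -106/5
  (-14/15, 64/45) → P = -574/45
The feasible region is unbounded (it extends along (1, -3), (3, -11)), but P strictly increases along every unbounded feasible direction, so there is no improving ray and the minimum is attained at a vertex.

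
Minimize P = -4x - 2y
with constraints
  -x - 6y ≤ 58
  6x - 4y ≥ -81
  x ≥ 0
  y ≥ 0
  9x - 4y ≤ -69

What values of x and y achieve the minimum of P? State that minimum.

x = 4, y = 105/4, minimum P = -137/2

Extreme points and P = -4x - 2y:
  (0, 81/4) → P = -81/2
  (4, 105/4) → P = -137/2
  (0, 69/4) → P = -69/2

The binding constraints are 6x - 4y = -81 and 9x - 4y = -69.
Solving simultaneously gives x = 4, y = 105/4.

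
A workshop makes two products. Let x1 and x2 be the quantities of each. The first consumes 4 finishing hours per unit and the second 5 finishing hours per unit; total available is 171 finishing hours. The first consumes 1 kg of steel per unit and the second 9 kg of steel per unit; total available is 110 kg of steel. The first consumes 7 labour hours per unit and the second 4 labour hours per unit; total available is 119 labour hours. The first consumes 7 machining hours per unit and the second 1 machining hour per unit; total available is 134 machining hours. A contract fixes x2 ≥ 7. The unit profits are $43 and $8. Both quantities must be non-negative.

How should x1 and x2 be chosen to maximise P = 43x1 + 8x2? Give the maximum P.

Extreme points and P = 43x1 + 8x2:
  (0, 110/9) → P = 880/9
  (0, 7) → P = 56
  (631/59, 651/59) → P = 32341/59
  (13, 7) → P = 615

x1 = 13, x2 = 7, maximum P = 615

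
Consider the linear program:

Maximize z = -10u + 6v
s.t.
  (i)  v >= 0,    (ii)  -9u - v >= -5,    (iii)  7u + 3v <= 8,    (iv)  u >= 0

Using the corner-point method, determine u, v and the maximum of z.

Feasible corners and z = -10u + 6v:
  (5/9, 0) → z = -50/9
  (0, 0) → z = 0
  (7/20, 37/20) → z = 38/5
  (0, 8/3) → z = 16

u = 0, v = 8/3, maximum z = 16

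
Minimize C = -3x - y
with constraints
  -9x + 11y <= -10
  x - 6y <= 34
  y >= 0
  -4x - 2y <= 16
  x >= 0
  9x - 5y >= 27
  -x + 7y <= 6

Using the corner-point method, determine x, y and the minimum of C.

Extreme points and C = -3x - y:
  (34, 0) → C = -102
  (274, 40) → C = -862
  (3, 0) → C = -9
  (219/58, 81/58) → C = -369/29

At the optimal vertex, x - 6y = 34 and -x + 7y = 6.
Solving simultaneously gives x = 274, y = 40.

x = 274, y = 40, minimum C = -862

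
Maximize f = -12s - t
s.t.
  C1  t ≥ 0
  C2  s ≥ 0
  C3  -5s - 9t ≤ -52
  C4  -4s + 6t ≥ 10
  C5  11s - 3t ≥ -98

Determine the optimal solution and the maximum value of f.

Corner points and f = -12s - t:
  (0, 52/9) → f = -52/9
  (0, 98/3) → f = -98/3
  (37/11, 43/11) → f = -487/11
The feasible region is unbounded (it extends along (3, 2), (3, 11)), but f strictly decreases along every unbounded feasible direction, so there is no improving ray and the maximum is attained at a vertex.

At the optimal vertex, s = 0 and -5s - 9t = -52.
Solving simultaneously gives s = 0, t = 52/9.

s = 0, t = 52/9, maximum f = -52/9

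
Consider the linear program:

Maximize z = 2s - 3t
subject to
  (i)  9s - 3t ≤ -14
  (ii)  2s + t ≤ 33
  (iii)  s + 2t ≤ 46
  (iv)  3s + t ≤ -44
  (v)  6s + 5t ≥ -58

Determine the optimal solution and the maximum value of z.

s = -18, t = 10, maximum z = -66

Corner points and z = 2s - 3t:
  (-134/5, 182/5) → z = -814/5
  (-346/7, 334/7) → z = -242
  (-18, 10) → z = -66

At the optimal vertex, 3s + t = -44 and 6s + 5t = -58.
Solving simultaneously gives s = -18, t = 10.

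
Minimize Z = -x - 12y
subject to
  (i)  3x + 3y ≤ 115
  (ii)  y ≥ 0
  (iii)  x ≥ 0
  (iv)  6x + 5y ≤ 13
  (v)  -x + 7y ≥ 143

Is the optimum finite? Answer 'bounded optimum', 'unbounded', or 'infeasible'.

infeasible

The boundaries 3x + 3y = 115 and x = 0 meet at (0, 115/3), but that point violates 6x + 5y ≤ 13. Every candidate vertex is excluded by some other constraint, so the feasible region is empty.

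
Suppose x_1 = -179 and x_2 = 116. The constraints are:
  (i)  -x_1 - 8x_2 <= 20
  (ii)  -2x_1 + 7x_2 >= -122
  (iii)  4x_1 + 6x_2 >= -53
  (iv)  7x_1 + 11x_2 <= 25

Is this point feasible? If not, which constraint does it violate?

(i): -749 ≤ 20 ✓
(ii): 1170 ≥ -122 ✓
(iii): -20 ≥ -53 ✓
(iv): 23 ≤ 25 ✓

feasible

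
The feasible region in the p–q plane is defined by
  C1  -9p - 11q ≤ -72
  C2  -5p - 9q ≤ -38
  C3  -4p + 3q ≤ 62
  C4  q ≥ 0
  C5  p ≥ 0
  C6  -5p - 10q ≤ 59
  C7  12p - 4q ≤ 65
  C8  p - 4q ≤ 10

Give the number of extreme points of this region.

4

Pairwise boundary intersections that survive every other constraint:
  (0, 72/11)
  (1003/168, 93/56)
  (0, 62/3)
  (443/20, 251/5)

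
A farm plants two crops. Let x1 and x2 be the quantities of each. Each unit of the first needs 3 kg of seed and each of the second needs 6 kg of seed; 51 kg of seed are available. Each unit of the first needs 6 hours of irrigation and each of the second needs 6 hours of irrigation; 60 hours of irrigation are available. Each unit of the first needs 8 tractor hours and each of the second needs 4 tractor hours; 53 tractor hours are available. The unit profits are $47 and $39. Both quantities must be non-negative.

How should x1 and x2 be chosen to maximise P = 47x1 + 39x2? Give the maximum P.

x1 = 13/4, x2 = 27/4, maximum P = 416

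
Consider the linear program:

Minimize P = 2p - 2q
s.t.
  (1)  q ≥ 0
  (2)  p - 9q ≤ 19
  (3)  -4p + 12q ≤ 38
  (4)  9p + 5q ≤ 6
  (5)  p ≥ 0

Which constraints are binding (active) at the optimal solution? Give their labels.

(4) and (5)

Corner points and P = 2p - 2q:
  (2/3, 0) → P = 4/3
  (0, 0) → P = 0
  (0, 6/5) → P = -12/5

The minimum is at (0, 6/5). Substituting into each constraint, equality holds for (4) and (5); the remaining constraints have slack.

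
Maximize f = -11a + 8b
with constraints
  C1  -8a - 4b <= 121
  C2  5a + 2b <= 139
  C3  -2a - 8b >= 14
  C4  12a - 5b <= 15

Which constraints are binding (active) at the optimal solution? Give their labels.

C1 and C3

Corner points and f = -11a + 8b:
  (-114/7, 65/28) → f = 1384/7
  (-545/88, -393/22) → f = -6581/88
  (25/53, -99/53) → f = -1067/53

The maximum is at (-114/7, 65/28). Substituting into each constraint, equality holds for C1 and C3; the remaining constraints have slack.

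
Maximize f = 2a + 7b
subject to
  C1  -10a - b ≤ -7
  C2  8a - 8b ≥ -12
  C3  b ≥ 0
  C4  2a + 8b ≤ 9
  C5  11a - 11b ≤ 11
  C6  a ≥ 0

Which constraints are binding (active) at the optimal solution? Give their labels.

Corner points and f = 2a + 7b:
  (7/10, 0) → f = 7/5
  (47/78, 38/39) → f = 313/39
  (1, 0) → f = 2
  (17/10, 7/10) → f = 83/10

The maximum is at (17/10, 7/10). Substituting into each constraint, equality holds for C4 and C5; the remaining constraints have slack.

C4 and C5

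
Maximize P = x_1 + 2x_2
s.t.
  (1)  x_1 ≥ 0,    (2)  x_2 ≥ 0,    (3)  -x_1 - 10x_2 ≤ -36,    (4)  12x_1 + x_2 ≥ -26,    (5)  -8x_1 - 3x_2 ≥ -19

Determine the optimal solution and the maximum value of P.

x_1 = 0, x_2 = 19/3, maximum P = 38/3

Feasible corners and P = x_1 + 2x_2:
  (0, 18/5) → P = 36/5
  (0, 19/3) → P = 38/3
  (82/77, 269/77) → P = 620/77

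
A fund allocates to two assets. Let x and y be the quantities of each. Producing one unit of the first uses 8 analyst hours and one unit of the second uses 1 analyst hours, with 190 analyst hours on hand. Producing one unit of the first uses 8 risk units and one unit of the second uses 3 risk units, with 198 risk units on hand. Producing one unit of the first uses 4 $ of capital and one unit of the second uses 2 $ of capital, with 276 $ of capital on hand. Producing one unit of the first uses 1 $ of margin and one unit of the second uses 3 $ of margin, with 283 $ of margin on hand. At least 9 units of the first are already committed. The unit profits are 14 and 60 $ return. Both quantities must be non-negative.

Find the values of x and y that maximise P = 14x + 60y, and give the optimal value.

Feasible corners and P = 14x + 60y:
  (95/4, 0) → P = 665/2
  (9, 0) → P = 126
  (93/4, 4) → P = 1131/2
  (9, 42) → P = 2646

The optimum lies where 8x + 3y = 198 and x = 9.
Solving simultaneously gives x = 9, y = 42.

x = 9, y = 42, maximum P = 2646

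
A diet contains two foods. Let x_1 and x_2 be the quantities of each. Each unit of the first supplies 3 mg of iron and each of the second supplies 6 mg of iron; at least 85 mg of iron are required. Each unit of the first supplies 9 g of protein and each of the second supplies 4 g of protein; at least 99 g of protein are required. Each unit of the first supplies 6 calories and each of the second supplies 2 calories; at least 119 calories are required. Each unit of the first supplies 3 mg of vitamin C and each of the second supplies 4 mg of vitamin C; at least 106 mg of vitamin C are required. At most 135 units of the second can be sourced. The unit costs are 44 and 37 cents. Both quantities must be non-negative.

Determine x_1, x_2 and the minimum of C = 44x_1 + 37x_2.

Corner points and C = 44x_1 + 37x_2:
  (0, 119/2) → C = 4403/2
  (0, 135) → C = 4995
  (106/3, 0) → C = 4664/3
  (44/3, 31/2) → C = 7313/6
The feasible region is unbounded (it extends along (1, 0)), but C strictly increases along every unbounded feasible direction, so there is no improving ray and the minimum is attained at a vertex.

The binding constraints are 6x_1 + 2x_2 = 119 and 3x_1 + 4x_2 = 106.
Solving simultaneously gives x_1 = 44/3, x_2 = 31/2.

x_1 = 44/3, x_2 = 31/2, minimum C = 7313/6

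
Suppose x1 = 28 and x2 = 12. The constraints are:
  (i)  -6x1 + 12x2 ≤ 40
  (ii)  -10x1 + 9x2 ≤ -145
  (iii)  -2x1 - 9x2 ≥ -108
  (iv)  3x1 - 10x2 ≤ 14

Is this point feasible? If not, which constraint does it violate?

Constraint (iii): -2x1 - 9x2 = -164, which is not ≥ -108. All other constraints are satisfied.

not feasible — violates (iii)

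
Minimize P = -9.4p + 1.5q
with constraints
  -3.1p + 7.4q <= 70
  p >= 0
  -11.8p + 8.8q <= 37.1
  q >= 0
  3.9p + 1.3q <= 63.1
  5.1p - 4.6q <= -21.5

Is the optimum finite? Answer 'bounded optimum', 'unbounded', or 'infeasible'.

Vertices and P = -9.4p + 1.5q:
  (17073/3002, 71099/6004) → P = -2143239/60040
  (8145/1174, 29035/2348) → P = -219147/4696
  (927/470, 6449/940) → P = -77541/9400
The feasible region has finitely many vertices and no improving ray; the minimum is -219147/4696 at (8145/1174, 29035/2348).

bounded optimum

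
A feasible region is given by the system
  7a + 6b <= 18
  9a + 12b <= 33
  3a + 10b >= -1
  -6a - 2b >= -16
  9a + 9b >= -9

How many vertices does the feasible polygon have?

5

Of the 10 pairwise boundary intersections, those satisfying every inequality are:
  (3/5, 23/10)
  (30/11, -2/11)
  (-15, 14)
  (3, -1)
  (-9/7, 2/7)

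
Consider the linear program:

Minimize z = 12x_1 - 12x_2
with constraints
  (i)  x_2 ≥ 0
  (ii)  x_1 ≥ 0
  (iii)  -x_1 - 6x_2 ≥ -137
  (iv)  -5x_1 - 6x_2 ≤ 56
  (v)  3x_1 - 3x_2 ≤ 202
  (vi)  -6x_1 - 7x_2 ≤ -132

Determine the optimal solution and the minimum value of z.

x_1 = 0, x_2 = 137/6, minimum z = -274

The binding constraints are x_1 = 0 and -x_1 - 6x_2 = -137.
Solving simultaneously gives x_1 = 0, x_2 = 137/6.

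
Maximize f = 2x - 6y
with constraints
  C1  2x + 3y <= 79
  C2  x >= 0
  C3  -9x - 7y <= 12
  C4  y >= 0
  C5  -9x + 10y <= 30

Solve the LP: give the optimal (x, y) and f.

Corner points and f = 2x - 6y:
  (79/2, 0) → f = 79
  (700/47, 771/47) → f = -3226/47
  (0, 0) → f = 0
  (0, 3) → f = -18

The optimum lies where 2x + 3y = 79 and y = 0.
Solving simultaneously gives x = 79/2, y = 0.

x = 79/2, y = 0, maximum f = 79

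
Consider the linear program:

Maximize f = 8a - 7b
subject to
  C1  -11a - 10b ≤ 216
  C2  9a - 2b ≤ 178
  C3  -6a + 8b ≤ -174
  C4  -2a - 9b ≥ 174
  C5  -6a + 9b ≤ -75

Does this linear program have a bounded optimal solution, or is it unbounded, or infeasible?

Corner points and f = 8a - 7b:
  (337/28, -1951/56) → f = 19049/56
  (3/37, -1605/74) → f = 11283/74
  (1254/85, -1922/85) → f = 23486/85
  (87/35, -696/35) → f = 5568/35
The feasible region has finitely many vertices and no improving ray; the maximum is 19049/56 at (337/28, -1951/56).

bounded optimum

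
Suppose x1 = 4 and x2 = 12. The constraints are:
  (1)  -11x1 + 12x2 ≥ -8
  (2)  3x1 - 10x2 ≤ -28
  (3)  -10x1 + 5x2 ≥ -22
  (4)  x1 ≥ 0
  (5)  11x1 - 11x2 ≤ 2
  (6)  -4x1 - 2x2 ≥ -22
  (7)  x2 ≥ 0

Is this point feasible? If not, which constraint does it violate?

not feasible — violates (6)

Constraint (6): -4x1 - 2x2 = -40, which is not ≥ -22. All other constraints are satisfied.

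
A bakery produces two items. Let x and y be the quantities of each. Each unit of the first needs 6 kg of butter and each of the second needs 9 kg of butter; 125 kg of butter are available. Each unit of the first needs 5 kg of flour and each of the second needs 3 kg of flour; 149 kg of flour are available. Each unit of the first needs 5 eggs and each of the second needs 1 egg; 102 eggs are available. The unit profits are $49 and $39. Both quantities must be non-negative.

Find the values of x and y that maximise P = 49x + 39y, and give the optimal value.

Vertices and P = 49x + 39y:
  (0, 0) → P = 0
  (0, 125/9) → P = 1625/3
  (102/5, 0) → P = 4998/5
  (61/3, 1/3) → P = 3028/3

The binding constraints are 6x + 9y = 125 and 5x + y = 102.
Solving simultaneously gives x = 61/3, y = 1/3.

x = 61/3, y = 1/3, maximum P = 3028/3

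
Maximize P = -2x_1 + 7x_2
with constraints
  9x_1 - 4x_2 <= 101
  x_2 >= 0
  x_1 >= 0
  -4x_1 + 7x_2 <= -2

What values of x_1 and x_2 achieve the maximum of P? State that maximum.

x_1 = 699/47, x_2 = 386/47, maximum P = 1304/47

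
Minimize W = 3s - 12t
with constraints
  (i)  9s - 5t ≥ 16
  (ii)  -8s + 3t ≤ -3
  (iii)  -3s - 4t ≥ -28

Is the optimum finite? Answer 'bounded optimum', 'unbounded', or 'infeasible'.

bounded optimum

Corner points and W = 3s - 12t:
  (-33/13, -101/13) → W = 1113/13
  (4, 4) → W = -36
The feasible region has finitely many vertices and no improving ray; the minimum is -36 at (4, 4).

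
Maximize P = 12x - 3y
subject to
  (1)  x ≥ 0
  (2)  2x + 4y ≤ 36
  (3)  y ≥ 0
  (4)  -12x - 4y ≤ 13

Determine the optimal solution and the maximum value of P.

Extreme points and P = 12x - 3y:
  (0, 9) → P = -27
  (0, 0) → P = 0
  (18, 0) → P = 216

The binding constraints are 2x + 4y = 36 and y = 0.
Solving simultaneously gives x = 18, y = 0.

x = 18, y = 0, maximum P = 216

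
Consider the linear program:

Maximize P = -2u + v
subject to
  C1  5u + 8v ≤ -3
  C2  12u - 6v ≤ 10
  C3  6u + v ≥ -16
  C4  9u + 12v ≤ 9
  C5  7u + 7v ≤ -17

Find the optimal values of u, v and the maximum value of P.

u = -19/7, v = 2/7, maximum P = 40/7

Vertices and P = -2u + v:
  (-43/24, -21/4) → P = -5/3
  (-16/63, -137/63) → P = -5/3
  (-19/7, 2/7) → P = 40/7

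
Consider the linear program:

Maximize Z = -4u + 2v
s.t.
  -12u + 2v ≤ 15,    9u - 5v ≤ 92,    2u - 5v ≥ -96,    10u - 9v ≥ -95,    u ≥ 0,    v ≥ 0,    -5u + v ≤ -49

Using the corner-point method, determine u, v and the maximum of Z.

Feasible corners and Z = -4u + 2v:
  (188/7, 1048/35) → Z = -1664/35
  (92/9, 0) → Z = -368/9
  (341/23, 578/23) → Z = -208/23
  (49/5, 0) → Z = -196/5

u = 341/23, v = 578/23, maximum Z = -208/23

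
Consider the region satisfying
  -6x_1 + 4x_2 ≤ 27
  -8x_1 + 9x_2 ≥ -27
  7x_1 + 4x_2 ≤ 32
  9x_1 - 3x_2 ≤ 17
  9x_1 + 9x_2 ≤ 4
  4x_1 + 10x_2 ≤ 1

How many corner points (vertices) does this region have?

Pairwise boundary intersections that survive every other constraint:
  (-351/22, -189/11)
  (-7/2, 3/2)
  (24/19, -107/57)
  (55/36, -13/12)
  (31/54, -7/54)

5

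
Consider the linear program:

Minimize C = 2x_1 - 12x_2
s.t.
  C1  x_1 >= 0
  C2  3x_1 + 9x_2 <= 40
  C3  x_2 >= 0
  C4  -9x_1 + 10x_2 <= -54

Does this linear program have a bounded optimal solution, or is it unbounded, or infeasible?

bounded optimum

Corner points and C = 2x_1 - 12x_2:
  (40/3, 0) → C = 80/3
  (886/111, 66/37) → C = -604/111
  (6, 0) → C = 12
The feasible region has finitely many vertices and no improving ray; the minimum is -604/111 at (886/111, 66/37).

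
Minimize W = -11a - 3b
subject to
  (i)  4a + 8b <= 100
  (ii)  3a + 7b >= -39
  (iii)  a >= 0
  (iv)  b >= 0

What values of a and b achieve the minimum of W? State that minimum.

a = 25, b = 0, minimum W = -275

Vertices and W = -11a - 3b:
  (0, 25/2) → W = -75/2
  (25, 0) → W = -275
  (0, 0) → W = 0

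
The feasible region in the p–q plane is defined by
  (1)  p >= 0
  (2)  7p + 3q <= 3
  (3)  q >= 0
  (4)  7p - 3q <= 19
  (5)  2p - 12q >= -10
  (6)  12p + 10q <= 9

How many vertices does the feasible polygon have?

5

Intersecting each pair of boundary lines and keeping only the points that satisfy every inequality leaves:
  (0, 0)
  (0, 5/6)
  (3/7, 0)
  (3/34, 27/34)
  (2/41, 69/82)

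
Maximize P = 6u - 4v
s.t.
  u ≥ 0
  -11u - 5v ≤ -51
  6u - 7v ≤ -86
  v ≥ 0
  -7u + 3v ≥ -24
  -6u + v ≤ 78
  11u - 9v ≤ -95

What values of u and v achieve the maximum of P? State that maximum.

Extreme points and P = 6u - 4v:
  (0, 86/7) → P = -344/7
  (0, 78) → P = -312
  (109/23, 376/23) → P = -850/23
  (167/10, 929/30) → P = -71/3
The feasible region is unbounded (it extends along (3, 7), (1, 6)), but P strictly decreases along every unbounded feasible direction, so there is no improving ray and the maximum is attained at a vertex.

At the optimal vertex, -7u + 3v = -24 and 11u - 9v = -95.
Solving simultaneously gives u = 167/10, v = 929/30.

u = 167/10, v = 929/30, maximum P = -71/3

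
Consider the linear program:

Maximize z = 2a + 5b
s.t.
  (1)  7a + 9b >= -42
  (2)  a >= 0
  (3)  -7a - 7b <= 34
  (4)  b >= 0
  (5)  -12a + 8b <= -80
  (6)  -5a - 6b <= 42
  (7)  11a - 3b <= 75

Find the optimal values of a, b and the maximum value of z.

a = 90/13, b = 5/13, maximum z = 205/13

Vertices and z = 2a + 5b:
  (20/3, 0) → z = 40/3
  (75/11, 0) → z = 150/11
  (90/13, 5/13) → z = 205/13

The optimum lies where -12a + 8b = -80 and 11a - 3b = 75.
Solving simultaneously gives a = 90/13, b = 5/13.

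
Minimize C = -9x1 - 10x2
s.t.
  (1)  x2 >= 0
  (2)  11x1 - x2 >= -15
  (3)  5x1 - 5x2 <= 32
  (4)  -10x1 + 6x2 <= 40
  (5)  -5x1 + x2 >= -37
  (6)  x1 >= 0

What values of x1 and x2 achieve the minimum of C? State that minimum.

x1 = 131/10, x2 = 57/2, minimum C = -4029/10

The optimum lies where -10x1 + 6x2 = 40 and -5x1 + x2 = -37.
Solving simultaneously gives x1 = 131/10, x2 = 57/2.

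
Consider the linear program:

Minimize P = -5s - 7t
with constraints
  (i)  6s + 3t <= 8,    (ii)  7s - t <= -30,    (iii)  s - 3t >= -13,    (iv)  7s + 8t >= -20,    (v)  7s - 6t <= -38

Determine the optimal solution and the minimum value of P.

Vertices and P = -5s - 7t:
  (-77/20, 61/20) → P = -21/10
  (-142/35, 8/5) → P = 318/35
  (-164/29, 71/29) → P = 323/29
  (-212/49, 9/7) → P = 619/49

s = -77/20, t = 61/20, minimum P = -21/10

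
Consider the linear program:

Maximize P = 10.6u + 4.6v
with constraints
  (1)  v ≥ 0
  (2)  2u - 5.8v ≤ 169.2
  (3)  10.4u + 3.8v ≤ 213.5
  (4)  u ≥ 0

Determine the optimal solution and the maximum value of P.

Extreme points and P = 10.6u + 4.6v:
  (2135/104, 0) → P = 22631/104
  (0, 0) → P = 0
  (0, 2135/38) → P = 9821/38

u = 0, v = 2135/38, maximum P = 9821/38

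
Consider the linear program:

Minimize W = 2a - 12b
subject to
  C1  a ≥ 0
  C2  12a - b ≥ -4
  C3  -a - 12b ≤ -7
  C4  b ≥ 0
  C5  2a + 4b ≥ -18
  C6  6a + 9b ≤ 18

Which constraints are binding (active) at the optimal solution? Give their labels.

Vertices and W = 2a - 12b:
  (0, 7/12) → W = -7
  (0, 2) → W = -24
  (17/7, 8/21) → W = 2/7

The minimum is at (0, 2). Substituting into each constraint, equality holds for C1 and C6; the remaining constraints have slack.

C1 and C6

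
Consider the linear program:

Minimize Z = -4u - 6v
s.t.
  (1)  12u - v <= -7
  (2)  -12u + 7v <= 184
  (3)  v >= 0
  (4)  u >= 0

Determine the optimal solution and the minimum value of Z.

u = 15/8, v = 59/2, minimum Z = -369/2

Vertices and Z = -4u - 6v:
  (15/8, 59/2) → Z = -369/2
  (0, 7) → Z = -42
  (0, 184/7) → Z = -1104/7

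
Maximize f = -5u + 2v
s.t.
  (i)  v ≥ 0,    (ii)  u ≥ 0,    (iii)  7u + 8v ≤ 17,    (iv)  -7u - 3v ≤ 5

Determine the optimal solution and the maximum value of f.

Feasible corners and f = -5u + 2v:
  (0, 0) → f = 0
  (17/7, 0) → f = -85/7
  (0, 17/8) → f = 17/4

u = 0, v = 17/8, maximum f = 17/4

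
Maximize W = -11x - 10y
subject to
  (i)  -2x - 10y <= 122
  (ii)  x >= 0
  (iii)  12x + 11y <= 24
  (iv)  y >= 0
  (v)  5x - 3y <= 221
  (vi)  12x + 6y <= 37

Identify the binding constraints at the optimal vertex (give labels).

(ii) and (iv)

Corner points and W = -11x - 10y:
  (0, 24/11) → W = -240/11
  (0, 0) → W = 0
  (2, 0) → W = -22

The maximum is at (0, 0). Substituting into each constraint, equality holds for (ii) and (iv); the remaining constraints have slack.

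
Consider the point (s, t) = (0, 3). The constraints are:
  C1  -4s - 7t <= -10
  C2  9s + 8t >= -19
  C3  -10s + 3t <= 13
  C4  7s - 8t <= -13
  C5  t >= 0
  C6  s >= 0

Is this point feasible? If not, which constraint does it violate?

feasible

C1: -21 ≤ -10 ✓
C2: 24 ≥ -19 ✓
C3: 9 ≤ 13 ✓
C4: -24 ≤ -13 ✓
C5: 3 ≥ 0 ✓
C6: 0 ≥ 0 ✓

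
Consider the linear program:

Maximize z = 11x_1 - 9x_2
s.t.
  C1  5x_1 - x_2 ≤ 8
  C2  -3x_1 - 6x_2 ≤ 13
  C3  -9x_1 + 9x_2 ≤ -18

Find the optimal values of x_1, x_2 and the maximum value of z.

Vertices and z = 11x_1 - 9x_2:
  (35/33, -89/33) → z = 1186/33
  (3/2, -1/2) → z = 21
  (-1/9, -19/9) → z = 160/9

x_1 = 35/33, x_2 = -89/33, maximum z = 1186/33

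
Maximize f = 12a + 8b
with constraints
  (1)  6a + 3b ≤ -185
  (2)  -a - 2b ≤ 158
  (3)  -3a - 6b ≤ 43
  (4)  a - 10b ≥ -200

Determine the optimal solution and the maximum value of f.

a = -350/9, b = 145/9, maximum f = -3040/9

Feasible corners and f = 12a + 8b:
  (-109/3, 11) → f = -348
  (-350/9, 145/9) → f = -3040/9
  (-815/18, 557/36) → f = -3776/9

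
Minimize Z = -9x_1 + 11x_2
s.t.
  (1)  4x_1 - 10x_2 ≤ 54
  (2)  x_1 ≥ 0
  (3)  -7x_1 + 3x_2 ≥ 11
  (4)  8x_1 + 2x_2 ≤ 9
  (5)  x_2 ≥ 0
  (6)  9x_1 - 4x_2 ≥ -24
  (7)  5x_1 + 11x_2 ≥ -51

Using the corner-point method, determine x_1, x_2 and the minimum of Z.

x_1 = 0, x_2 = 11/3, minimum Z = 121/3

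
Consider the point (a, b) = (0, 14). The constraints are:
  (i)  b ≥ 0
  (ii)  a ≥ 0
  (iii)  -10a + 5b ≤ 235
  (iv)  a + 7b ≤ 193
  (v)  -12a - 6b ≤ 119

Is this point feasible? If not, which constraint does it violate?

(i): 14 ≥ 0 ✓
(ii): 0 ≥ 0 ✓
(iii): 70 ≤ 235 ✓
(iv): 98 ≤ 193 ✓
(v): -84 ≤ 119 ✓

feasible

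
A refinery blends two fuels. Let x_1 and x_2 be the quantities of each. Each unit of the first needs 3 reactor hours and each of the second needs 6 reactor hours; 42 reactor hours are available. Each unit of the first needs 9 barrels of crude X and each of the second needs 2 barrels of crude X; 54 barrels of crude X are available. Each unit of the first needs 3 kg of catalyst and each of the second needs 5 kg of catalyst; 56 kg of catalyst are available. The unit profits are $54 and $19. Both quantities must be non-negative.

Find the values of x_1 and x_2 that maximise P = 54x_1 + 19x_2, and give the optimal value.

x_1 = 5, x_2 = 9/2, maximum P = 711/2

The optimum lies where 3x_1 + 6x_2 = 42 and 9x_1 + 2x_2 = 54.
Solving simultaneously gives x_1 = 5, x_2 = 9/2.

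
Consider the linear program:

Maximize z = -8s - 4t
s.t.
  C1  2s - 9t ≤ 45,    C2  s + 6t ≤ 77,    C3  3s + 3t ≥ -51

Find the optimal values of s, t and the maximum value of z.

s = -179/5, t = 94/5, maximum z = 1056/5

Vertices and z = -8s - 4t:
  (321/7, 109/21) → z = -8140/21
  (-108/11, -79/11) → z = 1180/11
  (-179/5, 94/5) → z = 1056/5

The optimum lies where s + 6t = 77 and 3s + 3t = -51.
Solving simultaneously gives s = -179/5, t = 94/5.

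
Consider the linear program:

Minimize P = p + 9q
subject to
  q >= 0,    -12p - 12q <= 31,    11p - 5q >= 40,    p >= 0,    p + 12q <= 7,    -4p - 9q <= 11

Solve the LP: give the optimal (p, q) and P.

Extreme points and P = p + 9q:
  (40/11, 0) → P = 40/11
  (7, 0) → P = 7
  (515/137, 37/137) → P = 848/137

The binding constraints are q = 0 and 11p - 5q = 40.
Solving simultaneously gives p = 40/11, q = 0.

p = 40/11, q = 0, minimum P = 40/11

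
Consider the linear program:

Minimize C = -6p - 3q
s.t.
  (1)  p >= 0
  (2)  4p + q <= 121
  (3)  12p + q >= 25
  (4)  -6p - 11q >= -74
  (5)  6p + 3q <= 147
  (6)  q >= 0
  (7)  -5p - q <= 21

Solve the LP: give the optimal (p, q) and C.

p = 37/3, q = 0, minimum C = -74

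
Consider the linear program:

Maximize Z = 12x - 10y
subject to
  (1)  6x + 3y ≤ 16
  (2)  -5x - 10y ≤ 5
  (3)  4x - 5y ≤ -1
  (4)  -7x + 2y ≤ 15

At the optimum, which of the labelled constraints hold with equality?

Feasible corners and Z = 12x - 10y:
  (11/6, 5/3) → Z = 16/3
  (-13/33, 202/33) → Z = -2176/33
  (-7/13, -3/13) → Z = -54/13
  (-2, 1/2) → Z = -29

The maximum is at (11/6, 5/3). Substituting into each constraint, equality holds for (1) and (3); the remaining constraints have slack.

(1) and (3)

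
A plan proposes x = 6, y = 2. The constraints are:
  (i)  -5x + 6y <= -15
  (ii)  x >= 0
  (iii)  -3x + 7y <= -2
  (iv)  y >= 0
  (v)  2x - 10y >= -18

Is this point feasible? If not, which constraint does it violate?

feasible

(i): -18 ≤ -15 ✓
(ii): 6 ≥ 0 ✓
(iii): -4 ≤ -2 ✓
(iv): 2 ≥ 0 ✓
(v): -8 ≥ -18 ✓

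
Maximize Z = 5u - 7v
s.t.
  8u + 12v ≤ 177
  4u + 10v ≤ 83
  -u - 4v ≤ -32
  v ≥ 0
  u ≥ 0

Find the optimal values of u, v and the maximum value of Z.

At the optimal vertex, 4u + 10v = 83 and -u - 4v = -32.
Solving simultaneously gives u = 2, v = 15/2.

u = 2, v = 15/2, maximum Z = -85/2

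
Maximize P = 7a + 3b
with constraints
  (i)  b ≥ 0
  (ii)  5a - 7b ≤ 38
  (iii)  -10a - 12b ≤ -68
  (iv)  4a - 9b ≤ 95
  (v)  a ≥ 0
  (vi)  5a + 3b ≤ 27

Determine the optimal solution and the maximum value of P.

a = 4, b = 7/3, maximum P = 35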